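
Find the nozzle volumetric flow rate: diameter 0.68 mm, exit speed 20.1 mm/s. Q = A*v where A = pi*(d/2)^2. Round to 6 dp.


A = pi*(0.68/2)^2 = 0.36316811 mm^2
Q = 0.36316811 * 20.1 = 7.299679 mm^3/s


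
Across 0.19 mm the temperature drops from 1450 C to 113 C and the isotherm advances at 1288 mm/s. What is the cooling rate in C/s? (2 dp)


G = (1450-113)/0.19 = 7036.84210526 C/mm
CR = 7036.84210526 * 1288 = 9063452.63 C/s


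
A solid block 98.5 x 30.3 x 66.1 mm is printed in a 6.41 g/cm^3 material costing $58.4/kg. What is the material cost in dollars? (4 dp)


V = 98.5 * 30.3 * 66.1 = 197278.755 mm^3 = 197.278755 cm^3
Mass = 197.278755 * 6.41 / 1000 = 1.26455682 kg
Cost = 1.26455682 * 58.4 = 73.8501 $


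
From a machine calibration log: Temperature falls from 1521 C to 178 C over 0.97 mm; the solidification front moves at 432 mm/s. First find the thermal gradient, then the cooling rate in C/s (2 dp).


G = (1521-178)/0.97 = 1384.53608247 C/mm
CR = 1384.53608247 * 432 = 598119.59 C/s


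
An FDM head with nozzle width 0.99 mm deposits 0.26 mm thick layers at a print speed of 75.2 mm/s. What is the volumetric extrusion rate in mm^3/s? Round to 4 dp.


Rate = 0.99 * 0.26 * 75.2 = 19.3565 mm^3/s


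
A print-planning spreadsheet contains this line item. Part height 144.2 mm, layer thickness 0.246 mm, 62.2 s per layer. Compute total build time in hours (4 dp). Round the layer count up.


Layers = ceil(144.2/0.246) = 587
t = 587 * 62.2 / 3600 = 10.1421 hrs


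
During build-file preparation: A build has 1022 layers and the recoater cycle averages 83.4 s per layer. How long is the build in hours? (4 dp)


t = 1022 * 83.4 / 3600 = 23.6763 hrs


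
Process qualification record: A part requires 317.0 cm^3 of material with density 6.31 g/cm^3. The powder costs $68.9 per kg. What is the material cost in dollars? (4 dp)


Mass = 317.0*6.31/1000 = 2.00027 kg
Cost = 2.00027 * 68.9 = 137.8186 $


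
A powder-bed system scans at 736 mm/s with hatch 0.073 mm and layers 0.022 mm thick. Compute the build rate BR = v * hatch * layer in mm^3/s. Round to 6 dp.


Rate = 736 * 0.073 * 0.022 = 1.182016 mm^3/s


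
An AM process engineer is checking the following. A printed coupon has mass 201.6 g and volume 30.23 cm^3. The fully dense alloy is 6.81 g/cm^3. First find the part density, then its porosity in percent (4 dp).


rho_part = 201.6 / 30.23 = 6.66887198 g/cm^3
Porosity = (1 - 6.66887198/6.81)*100 = 2.0724 %


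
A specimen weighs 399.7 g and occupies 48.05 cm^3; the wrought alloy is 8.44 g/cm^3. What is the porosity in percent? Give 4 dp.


rho_part = 399.7 / 48.05 = 8.31841831 g/cm^3
Porosity = (1 - 8.31841831/8.44)*100 = 1.4405 %


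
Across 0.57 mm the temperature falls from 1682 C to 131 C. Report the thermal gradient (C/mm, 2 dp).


G = (1682-131)/0.57 = 2721.05 C/mm


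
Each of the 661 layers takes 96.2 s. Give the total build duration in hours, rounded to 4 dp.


t = 661 * 96.2 / 3600 = 17.6634 hrs


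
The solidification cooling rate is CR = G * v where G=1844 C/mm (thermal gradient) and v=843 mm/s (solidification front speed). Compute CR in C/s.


CR = 1844 * 843 = 1554492 C/s


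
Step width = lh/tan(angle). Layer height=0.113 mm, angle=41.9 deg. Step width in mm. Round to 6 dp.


step = 0.113 / tan(41.9) = 0.125941 mm


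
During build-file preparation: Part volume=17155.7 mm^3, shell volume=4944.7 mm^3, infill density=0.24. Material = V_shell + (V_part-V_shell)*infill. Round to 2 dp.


V_infill = (17155.7 - 4944.7) * 0.24 = 2930.64
V_total = 4944.7 + 2930.64 = 7875.34 mm^3


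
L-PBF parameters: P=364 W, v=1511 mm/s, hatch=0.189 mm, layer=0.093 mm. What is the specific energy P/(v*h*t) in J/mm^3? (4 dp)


Build rate = 1511 * 0.189 * 0.093 = 26.558847 mm^3/s
SE = 364 / 26.558847 = 13.7054 J/mm^3


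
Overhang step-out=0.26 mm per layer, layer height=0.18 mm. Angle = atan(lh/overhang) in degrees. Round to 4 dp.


angle = atan(0.18/0.26) = 34.6952 degrees


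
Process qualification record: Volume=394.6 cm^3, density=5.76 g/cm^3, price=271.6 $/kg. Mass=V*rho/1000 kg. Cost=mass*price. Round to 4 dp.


Mass = 394.6*5.76/1000 = 2.272896 kg
Cost = 2.272896 * 271.6 = 617.3186 $


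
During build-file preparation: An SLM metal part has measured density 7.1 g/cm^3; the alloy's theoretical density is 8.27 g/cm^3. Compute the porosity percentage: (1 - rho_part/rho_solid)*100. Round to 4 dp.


Porosity = (1-7.1/8.27)*100 = 14.1475 %


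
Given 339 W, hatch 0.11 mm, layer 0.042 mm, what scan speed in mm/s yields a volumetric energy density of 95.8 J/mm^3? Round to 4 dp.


v = 339 / (95.8*0.11*0.042) = 765.9355 mm/s


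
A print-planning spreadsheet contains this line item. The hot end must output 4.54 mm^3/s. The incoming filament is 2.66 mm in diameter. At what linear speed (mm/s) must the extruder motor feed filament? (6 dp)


A = pi*(2.66/2)^2 = 5.557163
v = 4.54 / 5.557163 = 0.816964 mm/s


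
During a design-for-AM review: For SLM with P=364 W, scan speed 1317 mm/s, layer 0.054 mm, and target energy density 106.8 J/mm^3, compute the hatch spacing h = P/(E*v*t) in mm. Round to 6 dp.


h = 364 / (106.8*1317*0.054) = 0.047924 mm


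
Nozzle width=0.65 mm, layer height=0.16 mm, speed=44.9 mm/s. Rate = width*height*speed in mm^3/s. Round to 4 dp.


Rate = 0.65 * 0.16 * 44.9 = 4.6696 mm^3/s


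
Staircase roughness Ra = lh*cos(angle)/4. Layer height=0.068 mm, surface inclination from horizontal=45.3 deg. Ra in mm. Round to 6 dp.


Ra = 0.068 * cos(45.3) / 4 = 0.011958 mm


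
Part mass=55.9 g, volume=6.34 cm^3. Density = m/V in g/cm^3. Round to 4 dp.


rho = 55.9 / 6.34 = 8.817 g/cm^3


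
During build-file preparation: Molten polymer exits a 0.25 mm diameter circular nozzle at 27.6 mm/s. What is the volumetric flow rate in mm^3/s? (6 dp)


A = pi*(0.25/2)^2 = 0.04908739 mm^2
Q = 0.04908739 * 27.6 = 1.354812 mm^3/s


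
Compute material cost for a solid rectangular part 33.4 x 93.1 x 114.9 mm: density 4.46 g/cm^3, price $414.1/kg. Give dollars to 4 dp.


V = 33.4 * 93.1 * 114.9 = 357286.146 mm^3 = 357.286146 cm^3
Mass = 357.286146 * 4.46 / 1000 = 1.59349621 kg
Cost = 1.59349621 * 414.1 = 659.8668 $


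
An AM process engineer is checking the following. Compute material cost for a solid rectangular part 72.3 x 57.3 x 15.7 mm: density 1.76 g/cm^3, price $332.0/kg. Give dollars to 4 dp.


V = 72.3 * 57.3 * 15.7 = 65041.803 mm^3 = 65.041803 cm^3
Mass = 65.041803 * 1.76 / 1000 = 0.11447357 kg
Cost = 0.11447357 * 332.0 = 38.0052 $


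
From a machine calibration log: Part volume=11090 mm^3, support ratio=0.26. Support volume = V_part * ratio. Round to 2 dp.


V_support = 11090 * 0.26 = 2883.4 mm^3


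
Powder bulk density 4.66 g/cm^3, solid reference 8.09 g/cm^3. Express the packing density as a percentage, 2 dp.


Packing = (4.66/8.09)*100 = 57.6 %


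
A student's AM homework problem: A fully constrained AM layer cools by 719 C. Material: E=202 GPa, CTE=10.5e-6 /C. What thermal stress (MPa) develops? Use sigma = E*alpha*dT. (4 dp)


sigma = 202*1000 * 10.5e-6 * 719 = 1524.999 MPa


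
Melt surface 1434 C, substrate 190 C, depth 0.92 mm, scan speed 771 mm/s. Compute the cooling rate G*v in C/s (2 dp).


G = (1434-190)/0.92 = 1352.17391304 C/mm
CR = 1352.17391304 * 771 = 1042526.09 C/s


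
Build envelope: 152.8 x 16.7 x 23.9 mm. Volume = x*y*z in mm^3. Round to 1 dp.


V = 152.8 * 16.7 * 23.9 = 60987.1 mm^3


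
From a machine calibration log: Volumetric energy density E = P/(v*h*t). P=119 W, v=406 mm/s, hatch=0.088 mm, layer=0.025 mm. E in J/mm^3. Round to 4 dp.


E = 119 / (406*0.088*0.025) = 133.2288 J/mm^3


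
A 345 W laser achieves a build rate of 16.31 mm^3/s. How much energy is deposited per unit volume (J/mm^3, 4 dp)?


SE = 345 / 16.31 = 21.1527 J/mm^3


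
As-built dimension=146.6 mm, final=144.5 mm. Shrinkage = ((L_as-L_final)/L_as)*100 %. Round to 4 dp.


Shrinkage = ((146.6-144.5)/146.6)*100 = 1.4325 %


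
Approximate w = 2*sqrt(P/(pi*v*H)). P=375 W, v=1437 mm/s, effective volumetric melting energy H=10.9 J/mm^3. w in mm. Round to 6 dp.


w = 2*sqrt(375/(pi*1437*10.9)) = 0.174594 mm


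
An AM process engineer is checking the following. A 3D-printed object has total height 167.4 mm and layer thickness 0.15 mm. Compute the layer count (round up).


Layers = ceil(167.4/0.15) = 1116


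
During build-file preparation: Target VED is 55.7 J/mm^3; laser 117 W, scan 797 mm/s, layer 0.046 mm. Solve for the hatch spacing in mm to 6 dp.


h = 117 / (55.7*797*0.046) = 0.057295 mm


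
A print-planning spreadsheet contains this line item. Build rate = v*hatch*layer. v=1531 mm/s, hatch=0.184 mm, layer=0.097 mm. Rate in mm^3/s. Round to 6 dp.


Rate = 1531 * 0.184 * 0.097 = 27.325288 mm^3/s


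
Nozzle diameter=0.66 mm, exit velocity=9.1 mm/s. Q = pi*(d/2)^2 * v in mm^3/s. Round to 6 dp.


A = pi*(0.66/2)^2 = 0.34211944 mm^2
Q = 0.34211944 * 9.1 = 3.113287 mm^3/s


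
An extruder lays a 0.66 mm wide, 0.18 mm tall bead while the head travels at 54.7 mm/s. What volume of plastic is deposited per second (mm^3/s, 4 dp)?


Rate = 0.66 * 0.18 * 54.7 = 6.4984 mm^3/s


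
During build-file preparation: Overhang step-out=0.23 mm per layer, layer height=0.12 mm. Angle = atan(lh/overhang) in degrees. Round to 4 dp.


angle = atan(0.12/0.23) = 27.5528 degrees


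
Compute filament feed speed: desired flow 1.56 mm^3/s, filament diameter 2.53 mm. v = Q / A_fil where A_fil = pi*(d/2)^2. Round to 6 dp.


A = pi*(2.53/2)^2 = 5.027255
v = 1.56 / 5.027255 = 0.310309 mm/s


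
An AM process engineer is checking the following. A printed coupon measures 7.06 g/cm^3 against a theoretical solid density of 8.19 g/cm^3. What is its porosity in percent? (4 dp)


Porosity = (1-7.06/8.19)*100 = 13.7973 %


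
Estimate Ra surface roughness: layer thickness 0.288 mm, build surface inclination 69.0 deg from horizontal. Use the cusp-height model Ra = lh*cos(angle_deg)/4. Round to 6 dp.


Ra = 0.288 * cos(69.0) / 4 = 0.025802 mm


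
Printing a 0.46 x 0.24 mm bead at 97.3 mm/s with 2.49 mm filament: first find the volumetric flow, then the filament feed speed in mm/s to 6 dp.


Q = 0.46 * 0.24 * 97.3 = 10.74192 mm^3/s
A_fil = pi*(2.49/2)^2 = 4.86954715 mm^2
v_feed = 10.74192 / 4.86954715 = 2.205938 mm/s


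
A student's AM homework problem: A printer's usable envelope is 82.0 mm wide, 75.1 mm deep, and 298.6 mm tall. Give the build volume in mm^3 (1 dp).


V = 82.0 * 75.1 * 298.6 = 1838838.5 mm^3


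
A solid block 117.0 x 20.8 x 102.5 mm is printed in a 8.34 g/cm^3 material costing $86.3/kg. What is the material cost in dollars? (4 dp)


V = 117.0 * 20.8 * 102.5 = 249444.0 mm^3 = 249.444 cm^3
Mass = 249.444 * 8.34 / 1000 = 2.08036296 kg
Cost = 2.08036296 * 86.3 = 179.5353 $


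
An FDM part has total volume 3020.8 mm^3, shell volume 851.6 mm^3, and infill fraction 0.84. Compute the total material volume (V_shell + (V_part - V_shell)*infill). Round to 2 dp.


V_infill = (3020.8 - 851.6) * 0.84 = 1822.13
V_total = 851.6 + 1822.13 = 2673.73 mm^3


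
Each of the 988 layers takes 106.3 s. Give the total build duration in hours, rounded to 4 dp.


t = 988 * 106.3 / 3600 = 29.1734 hrs


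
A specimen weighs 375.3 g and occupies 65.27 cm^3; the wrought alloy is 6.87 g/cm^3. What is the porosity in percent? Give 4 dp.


rho_part = 375.3 / 65.27 = 5.7499617 g/cm^3
Porosity = (1 - 5.7499617/6.87)*100 = 16.3033 %


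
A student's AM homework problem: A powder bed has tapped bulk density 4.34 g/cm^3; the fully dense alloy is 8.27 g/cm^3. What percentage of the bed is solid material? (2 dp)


Packing = (4.34/8.27)*100 = 52.48 %


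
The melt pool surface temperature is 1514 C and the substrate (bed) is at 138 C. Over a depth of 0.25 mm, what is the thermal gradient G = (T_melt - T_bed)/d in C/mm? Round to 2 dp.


G = (1514-138)/0.25 = 5504.0 C/mm


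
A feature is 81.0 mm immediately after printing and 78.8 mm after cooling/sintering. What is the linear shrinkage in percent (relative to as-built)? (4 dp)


Shrinkage = ((81.0-78.8)/81.0)*100 = 2.716 %


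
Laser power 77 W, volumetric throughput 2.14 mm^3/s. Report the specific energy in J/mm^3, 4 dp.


SE = 77 / 2.14 = 35.9813 J/mm^3


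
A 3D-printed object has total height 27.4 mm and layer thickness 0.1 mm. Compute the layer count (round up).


Layers = ceil(27.4/0.1) = 274


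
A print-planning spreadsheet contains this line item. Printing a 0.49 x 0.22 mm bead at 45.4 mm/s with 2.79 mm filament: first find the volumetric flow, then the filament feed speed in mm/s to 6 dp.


Q = 0.49 * 0.22 * 45.4 = 4.89412 mm^3/s
A_fil = pi*(2.79/2)^2 = 6.11361784 mm^2
v_feed = 4.89412 / 6.11361784 = 0.800528 mm/s


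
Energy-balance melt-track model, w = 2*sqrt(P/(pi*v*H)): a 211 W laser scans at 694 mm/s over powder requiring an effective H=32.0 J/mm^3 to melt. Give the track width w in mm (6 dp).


w = 2*sqrt(211/(pi*694*32.0)) = 0.109987 mm


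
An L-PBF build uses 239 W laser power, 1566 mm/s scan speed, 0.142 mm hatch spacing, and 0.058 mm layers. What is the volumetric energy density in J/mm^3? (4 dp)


E = 239 / (1566*0.142*0.058) = 18.5306 J/mm^3


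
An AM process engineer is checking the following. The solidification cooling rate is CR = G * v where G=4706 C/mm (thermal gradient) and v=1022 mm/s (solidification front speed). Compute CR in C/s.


CR = 4706 * 1022 = 4809532 C/s


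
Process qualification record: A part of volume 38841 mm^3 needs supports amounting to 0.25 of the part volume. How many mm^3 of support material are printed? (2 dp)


V_support = 38841 * 0.25 = 9710.25 mm^3


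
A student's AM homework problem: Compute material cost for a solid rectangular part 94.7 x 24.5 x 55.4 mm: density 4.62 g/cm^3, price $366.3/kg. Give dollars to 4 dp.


V = 94.7 * 24.5 * 55.4 = 128536.31 mm^3 = 128.53631 cm^3
Mass = 128.53631 * 4.62 / 1000 = 0.59383775 kg
Cost = 0.59383775 * 366.3 = 217.5228 $


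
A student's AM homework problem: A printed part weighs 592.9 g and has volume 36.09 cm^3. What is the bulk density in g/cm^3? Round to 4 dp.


rho = 592.9 / 36.09 = 16.4284 g/cm^3


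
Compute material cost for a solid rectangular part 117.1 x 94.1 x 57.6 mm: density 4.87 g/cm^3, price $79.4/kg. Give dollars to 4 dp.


V = 117.1 * 94.1 * 57.6 = 634700.736 mm^3 = 634.700736 cm^3
Mass = 634.700736 * 4.87 / 1000 = 3.09099258 kg
Cost = 3.09099258 * 79.4 = 245.4248 $


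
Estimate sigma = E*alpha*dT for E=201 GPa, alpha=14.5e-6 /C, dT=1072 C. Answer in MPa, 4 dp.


sigma = 201*1000 * 14.5e-6 * 1072 = 3124.344 MPa


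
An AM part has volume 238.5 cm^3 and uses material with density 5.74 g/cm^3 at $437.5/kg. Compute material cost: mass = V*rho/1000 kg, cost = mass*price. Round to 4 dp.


Mass = 238.5*5.74/1000 = 1.36899 kg
Cost = 1.36899 * 437.5 = 598.9331 $


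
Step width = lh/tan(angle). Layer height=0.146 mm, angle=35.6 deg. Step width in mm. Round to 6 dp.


step = 0.146 / tan(35.6) = 0.203931 mm


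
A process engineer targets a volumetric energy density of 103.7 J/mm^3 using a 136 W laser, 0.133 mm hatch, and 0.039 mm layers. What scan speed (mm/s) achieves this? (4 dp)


v = 136 / (103.7*0.133*0.039) = 252.8389 mm/s


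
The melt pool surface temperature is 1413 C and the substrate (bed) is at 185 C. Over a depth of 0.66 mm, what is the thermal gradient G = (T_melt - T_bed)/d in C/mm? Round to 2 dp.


G = (1413-185)/0.66 = 1860.61 C/mm


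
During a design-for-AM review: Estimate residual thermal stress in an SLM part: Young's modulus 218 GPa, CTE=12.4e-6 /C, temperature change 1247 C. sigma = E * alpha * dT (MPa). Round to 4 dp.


sigma = 218*1000 * 12.4e-6 * 1247 = 3370.8904 MPa


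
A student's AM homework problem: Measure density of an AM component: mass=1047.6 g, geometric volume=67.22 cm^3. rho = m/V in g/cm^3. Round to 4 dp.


rho = 1047.6 / 67.22 = 15.5846 g/cm^3


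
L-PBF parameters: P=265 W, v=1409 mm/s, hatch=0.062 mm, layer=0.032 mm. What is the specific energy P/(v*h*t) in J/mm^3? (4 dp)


Build rate = 1409 * 0.062 * 0.032 = 2.795456 mm^3/s
SE = 265 / 2.795456 = 94.7967 J/mm^3


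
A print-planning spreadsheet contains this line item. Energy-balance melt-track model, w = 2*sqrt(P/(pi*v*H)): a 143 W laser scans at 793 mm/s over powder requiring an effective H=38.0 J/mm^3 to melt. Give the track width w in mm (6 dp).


w = 2*sqrt(143/(pi*793*38.0)) = 0.077731 mm


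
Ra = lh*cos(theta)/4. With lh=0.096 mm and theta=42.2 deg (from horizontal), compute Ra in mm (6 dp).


Ra = 0.096 * cos(42.2) / 4 = 0.017779 mm


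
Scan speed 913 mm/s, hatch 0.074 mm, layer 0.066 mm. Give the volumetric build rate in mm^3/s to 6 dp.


Rate = 913 * 0.074 * 0.066 = 4.459092 mm^3/s


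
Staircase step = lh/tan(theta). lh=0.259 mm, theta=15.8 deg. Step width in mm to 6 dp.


step = 0.259 / tan(15.8) = 0.915287 mm


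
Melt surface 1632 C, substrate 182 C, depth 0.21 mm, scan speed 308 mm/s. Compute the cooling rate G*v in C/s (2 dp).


G = (1632-182)/0.21 = 6904.76190476 C/mm
CR = 6904.76190476 * 308 = 2126666.67 C/s


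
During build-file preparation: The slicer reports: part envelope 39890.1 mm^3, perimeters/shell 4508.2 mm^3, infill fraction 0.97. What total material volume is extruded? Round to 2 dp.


V_infill = (39890.1 - 4508.2) * 0.97 = 34320.44
V_total = 4508.2 + 34320.44 = 38828.64 mm^3


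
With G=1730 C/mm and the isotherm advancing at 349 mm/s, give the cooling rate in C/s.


CR = 1730 * 349 = 603770 C/s


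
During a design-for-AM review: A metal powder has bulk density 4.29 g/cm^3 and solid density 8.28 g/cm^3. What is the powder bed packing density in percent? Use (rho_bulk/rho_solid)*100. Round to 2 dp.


Packing = (4.29/8.28)*100 = 51.81 %


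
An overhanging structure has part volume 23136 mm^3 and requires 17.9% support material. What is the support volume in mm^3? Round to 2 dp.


V_support = 23136 * 0.179 = 4141.34 mm^3


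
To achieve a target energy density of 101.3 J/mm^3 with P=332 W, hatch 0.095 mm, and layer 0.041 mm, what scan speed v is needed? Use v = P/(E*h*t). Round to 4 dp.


v = 332 / (101.3*0.095*0.041) = 841.4362 mm/s


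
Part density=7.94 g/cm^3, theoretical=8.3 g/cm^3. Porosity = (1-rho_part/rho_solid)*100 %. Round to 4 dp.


Porosity = (1-7.94/8.3)*100 = 4.3373 %


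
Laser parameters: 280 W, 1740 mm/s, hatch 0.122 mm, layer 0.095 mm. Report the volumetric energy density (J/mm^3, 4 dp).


E = 280 / (1740*0.122*0.095) = 13.8843 J/mm^3


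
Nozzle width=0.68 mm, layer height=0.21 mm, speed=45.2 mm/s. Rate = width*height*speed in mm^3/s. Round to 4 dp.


Rate = 0.68 * 0.21 * 45.2 = 6.4546 mm^3/s


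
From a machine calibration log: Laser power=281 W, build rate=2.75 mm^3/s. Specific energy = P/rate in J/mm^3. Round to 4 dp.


SE = 281 / 2.75 = 102.1818 J/mm^3


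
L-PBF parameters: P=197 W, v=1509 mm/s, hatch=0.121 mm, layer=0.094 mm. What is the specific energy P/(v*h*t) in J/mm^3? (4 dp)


Build rate = 1509 * 0.121 * 0.094 = 17.163366 mm^3/s
SE = 197 / 17.163366 = 11.4779 J/mm^3


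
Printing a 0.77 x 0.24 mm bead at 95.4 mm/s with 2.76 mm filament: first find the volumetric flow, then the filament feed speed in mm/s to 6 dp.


Q = 0.77 * 0.24 * 95.4 = 17.62992 mm^3/s
A_fil = pi*(2.76/2)^2 = 5.98284905 mm^2
v_feed = 17.62992 / 5.98284905 = 2.946743 mm/s


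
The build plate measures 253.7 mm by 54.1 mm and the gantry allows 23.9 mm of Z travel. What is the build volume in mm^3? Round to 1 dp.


V = 253.7 * 54.1 * 23.9 = 328031.6 mm^3


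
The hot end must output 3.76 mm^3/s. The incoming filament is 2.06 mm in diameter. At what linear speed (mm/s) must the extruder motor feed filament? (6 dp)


A = pi*(2.06/2)^2 = 3.332916
v = 3.76 / 3.332916 = 1.128141 mm/s


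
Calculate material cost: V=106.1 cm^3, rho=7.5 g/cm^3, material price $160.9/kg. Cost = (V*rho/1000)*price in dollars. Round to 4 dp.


Mass = 106.1*7.5/1000 = 0.79575 kg
Cost = 0.79575 * 160.9 = 128.0362 $


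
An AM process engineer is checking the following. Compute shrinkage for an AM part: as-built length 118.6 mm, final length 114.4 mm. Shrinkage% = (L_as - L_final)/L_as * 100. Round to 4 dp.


Shrinkage = ((118.6-114.4)/118.6)*100 = 3.5413 %


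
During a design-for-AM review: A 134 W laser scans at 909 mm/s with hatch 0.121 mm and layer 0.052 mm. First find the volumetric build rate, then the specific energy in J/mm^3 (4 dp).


Build rate = 909 * 0.121 * 0.052 = 5.719428 mm^3/s
SE = 134 / 5.719428 = 23.4289 J/mm^3


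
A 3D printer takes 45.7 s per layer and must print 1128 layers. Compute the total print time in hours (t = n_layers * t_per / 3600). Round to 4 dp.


t = 1128 * 45.7 / 3600 = 14.3193 hrs


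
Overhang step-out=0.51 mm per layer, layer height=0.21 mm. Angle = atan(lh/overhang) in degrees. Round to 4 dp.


angle = atan(0.21/0.51) = 22.3801 degrees


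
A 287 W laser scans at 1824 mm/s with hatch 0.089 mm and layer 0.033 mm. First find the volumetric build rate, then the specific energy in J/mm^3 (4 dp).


Build rate = 1824 * 0.089 * 0.033 = 5.357088 mm^3/s
SE = 287 / 5.357088 = 53.5739 J/mm^3


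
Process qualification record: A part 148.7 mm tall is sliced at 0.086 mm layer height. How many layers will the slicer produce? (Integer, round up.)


Layers = ceil(148.7/0.086) = 1730


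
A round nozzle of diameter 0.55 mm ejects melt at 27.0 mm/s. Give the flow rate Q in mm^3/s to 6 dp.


A = pi*(0.55/2)^2 = 0.23758294 mm^2
Q = 0.23758294 * 27.0 = 6.414739 mm^3/s


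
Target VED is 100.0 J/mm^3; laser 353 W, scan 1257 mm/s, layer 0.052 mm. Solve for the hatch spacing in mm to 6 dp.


h = 353 / (100.0*1257*0.052) = 0.054005 mm


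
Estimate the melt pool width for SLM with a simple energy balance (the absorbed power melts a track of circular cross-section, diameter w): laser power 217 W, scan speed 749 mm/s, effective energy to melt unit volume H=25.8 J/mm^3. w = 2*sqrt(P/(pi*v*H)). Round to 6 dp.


w = 2*sqrt(217/(pi*749*25.8)) = 0.119573 mm


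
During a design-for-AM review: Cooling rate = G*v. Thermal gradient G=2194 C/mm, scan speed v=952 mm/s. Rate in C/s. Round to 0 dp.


CR = 2194 * 952 = 2088688 C/s


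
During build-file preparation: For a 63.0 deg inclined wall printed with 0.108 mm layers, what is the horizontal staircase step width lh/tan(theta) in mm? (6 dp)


step = 0.108 / tan(63.0) = 0.055029 mm


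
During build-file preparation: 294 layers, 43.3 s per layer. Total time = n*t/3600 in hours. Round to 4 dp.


t = 294 * 43.3 / 3600 = 3.5362 hrs


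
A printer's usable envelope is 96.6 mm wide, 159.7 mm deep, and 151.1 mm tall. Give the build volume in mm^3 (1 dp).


V = 96.6 * 159.7 * 151.1 = 2331022.7 mm^3


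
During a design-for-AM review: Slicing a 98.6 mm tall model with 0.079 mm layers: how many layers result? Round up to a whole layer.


Layers = ceil(98.6/0.079) = 1249


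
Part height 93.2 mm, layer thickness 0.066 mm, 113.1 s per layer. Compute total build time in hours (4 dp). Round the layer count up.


Layers = ceil(93.2/0.066) = 1413
t = 1413 * 113.1 / 3600 = 44.3918 hrs


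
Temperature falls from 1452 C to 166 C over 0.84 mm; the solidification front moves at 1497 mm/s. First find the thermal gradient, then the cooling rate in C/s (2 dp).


G = (1452-166)/0.84 = 1530.95238095 C/mm
CR = 1530.95238095 * 1497 = 2291835.71 C/s


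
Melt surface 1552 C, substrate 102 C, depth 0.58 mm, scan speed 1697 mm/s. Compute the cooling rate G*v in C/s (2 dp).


G = (1552-102)/0.58 = 2500.0 C/mm
CR = 2500.0 * 1697 = 4242500.0 C/s


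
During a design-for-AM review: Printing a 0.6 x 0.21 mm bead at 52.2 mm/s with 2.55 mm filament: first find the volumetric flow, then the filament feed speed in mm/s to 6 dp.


Q = 0.6 * 0.21 * 52.2 = 6.5772 mm^3/s
A_fil = pi*(2.55/2)^2 = 5.10705156 mm^2
v_feed = 6.5772 / 5.10705156 = 1.287866 mm/s


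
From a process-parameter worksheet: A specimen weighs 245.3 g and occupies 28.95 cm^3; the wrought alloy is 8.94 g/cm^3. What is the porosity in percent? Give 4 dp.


rho_part = 245.3 / 28.95 = 8.47322971 g/cm^3
Porosity = (1 - 8.47322971/8.94)*100 = 5.2211 %


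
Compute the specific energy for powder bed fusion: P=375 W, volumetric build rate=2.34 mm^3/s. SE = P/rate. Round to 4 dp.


SE = 375 / 2.34 = 160.2564 J/mm^3


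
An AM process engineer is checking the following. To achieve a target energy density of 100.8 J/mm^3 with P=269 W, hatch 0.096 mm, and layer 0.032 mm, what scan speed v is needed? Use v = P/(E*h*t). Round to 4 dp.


v = 269 / (100.8*0.096*0.032) = 868.7014 mm/s


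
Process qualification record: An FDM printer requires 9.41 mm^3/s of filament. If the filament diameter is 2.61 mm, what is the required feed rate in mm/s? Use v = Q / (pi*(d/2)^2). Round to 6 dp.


A = pi*(2.61/2)^2 = 5.350211
v = 9.41 / 5.350211 = 1.758809 mm/s


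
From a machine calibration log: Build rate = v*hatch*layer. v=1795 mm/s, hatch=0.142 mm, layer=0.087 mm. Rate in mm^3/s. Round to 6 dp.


Rate = 1795 * 0.142 * 0.087 = 22.17543 mm^3/s


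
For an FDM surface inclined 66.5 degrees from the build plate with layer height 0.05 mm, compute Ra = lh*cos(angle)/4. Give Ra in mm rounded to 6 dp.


Ra = 0.05 * cos(66.5) / 4 = 0.004984 mm


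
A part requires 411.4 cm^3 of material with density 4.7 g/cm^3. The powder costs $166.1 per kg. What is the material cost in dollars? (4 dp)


Mass = 411.4*4.7/1000 = 1.93358 kg
Cost = 1.93358 * 166.1 = 321.1676 $


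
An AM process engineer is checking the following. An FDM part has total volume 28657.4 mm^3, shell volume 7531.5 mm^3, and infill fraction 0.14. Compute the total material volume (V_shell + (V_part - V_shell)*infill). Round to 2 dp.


V_infill = (28657.4 - 7531.5) * 0.14 = 2957.63
V_total = 7531.5 + 2957.63 = 10489.13 mm^3


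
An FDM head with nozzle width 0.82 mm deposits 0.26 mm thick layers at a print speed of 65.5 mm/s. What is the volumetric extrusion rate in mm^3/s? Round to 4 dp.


Rate = 0.82 * 0.26 * 65.5 = 13.9646 mm^3/s


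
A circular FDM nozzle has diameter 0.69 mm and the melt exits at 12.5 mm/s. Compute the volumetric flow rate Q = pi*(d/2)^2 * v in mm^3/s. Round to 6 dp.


A = pi*(0.69/2)^2 = 0.37392807 mm^2
Q = 0.37392807 * 12.5 = 4.674101 mm^3/s


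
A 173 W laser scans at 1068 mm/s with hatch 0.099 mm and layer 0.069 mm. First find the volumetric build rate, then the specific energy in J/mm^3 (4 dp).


Build rate = 1068 * 0.099 * 0.069 = 7.295508 mm^3/s
SE = 173 / 7.295508 = 23.7132 J/mm^3


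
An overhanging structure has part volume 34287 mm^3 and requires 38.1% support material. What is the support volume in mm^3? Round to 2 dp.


V_support = 34287 * 0.381 = 13063.35 mm^3


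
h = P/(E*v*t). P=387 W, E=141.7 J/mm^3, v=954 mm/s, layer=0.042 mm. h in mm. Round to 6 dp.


h = 387 / (141.7*954*0.042) = 0.068162 mm


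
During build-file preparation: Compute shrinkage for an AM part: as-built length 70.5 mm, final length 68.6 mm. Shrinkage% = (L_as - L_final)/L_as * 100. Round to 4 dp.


Shrinkage = ((70.5-68.6)/70.5)*100 = 2.695 %


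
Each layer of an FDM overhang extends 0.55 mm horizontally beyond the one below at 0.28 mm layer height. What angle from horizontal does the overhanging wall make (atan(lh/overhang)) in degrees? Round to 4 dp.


angle = atan(0.28/0.55) = 26.9802 degrees


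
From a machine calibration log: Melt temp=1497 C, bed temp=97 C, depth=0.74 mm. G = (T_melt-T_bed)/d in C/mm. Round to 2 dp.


G = (1497-97)/0.74 = 1891.89 C/mm


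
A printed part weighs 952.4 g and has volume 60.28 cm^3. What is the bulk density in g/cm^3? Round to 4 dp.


rho = 952.4 / 60.28 = 15.7996 g/cm^3


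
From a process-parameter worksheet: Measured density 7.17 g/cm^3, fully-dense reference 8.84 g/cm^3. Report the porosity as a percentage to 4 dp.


Porosity = (1-7.17/8.84)*100 = 18.8914 %


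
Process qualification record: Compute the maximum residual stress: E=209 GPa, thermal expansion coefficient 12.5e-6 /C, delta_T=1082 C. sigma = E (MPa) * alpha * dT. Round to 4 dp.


sigma = 209*1000 * 12.5e-6 * 1082 = 2826.725 MPa


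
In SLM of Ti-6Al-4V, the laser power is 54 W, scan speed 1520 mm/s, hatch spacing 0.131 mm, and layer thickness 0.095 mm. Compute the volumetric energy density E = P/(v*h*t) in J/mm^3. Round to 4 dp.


E = 54 / (1520*0.131*0.095) = 2.8547 J/mm^3


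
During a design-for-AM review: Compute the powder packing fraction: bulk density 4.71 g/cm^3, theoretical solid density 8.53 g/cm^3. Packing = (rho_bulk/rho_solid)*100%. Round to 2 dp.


Packing = (4.71/8.53)*100 = 55.22 %


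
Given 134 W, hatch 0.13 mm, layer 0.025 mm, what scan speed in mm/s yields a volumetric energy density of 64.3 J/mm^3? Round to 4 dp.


v = 134 / (64.3*0.13*0.025) = 641.225 mm/s


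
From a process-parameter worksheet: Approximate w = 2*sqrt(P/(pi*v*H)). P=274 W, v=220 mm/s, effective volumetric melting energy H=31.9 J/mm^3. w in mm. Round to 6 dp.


w = 2*sqrt(274/(pi*220*31.9)) = 0.222958 mm


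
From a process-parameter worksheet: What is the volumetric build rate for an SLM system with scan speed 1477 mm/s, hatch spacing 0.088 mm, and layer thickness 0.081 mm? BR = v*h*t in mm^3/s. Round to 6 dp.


Rate = 1477 * 0.088 * 0.081 = 10.528056 mm^3/s


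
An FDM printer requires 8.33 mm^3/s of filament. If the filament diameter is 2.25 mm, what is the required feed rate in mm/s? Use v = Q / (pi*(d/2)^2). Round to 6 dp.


A = pi*(2.25/2)^2 = 3.976078
v = 8.33 / 3.976078 = 2.095029 mm/s


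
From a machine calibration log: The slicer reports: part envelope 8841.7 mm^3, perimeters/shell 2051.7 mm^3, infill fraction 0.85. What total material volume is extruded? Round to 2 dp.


V_infill = (8841.7 - 2051.7) * 0.85 = 5771.5
V_total = 2051.7 + 5771.5 = 7823.2 mm^3


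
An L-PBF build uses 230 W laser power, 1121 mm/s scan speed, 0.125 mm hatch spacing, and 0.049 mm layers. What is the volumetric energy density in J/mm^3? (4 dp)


E = 230 / (1121*0.125*0.049) = 33.4978 J/mm^3


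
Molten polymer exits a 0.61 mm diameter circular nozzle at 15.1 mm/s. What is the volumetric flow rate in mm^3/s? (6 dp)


A = pi*(0.61/2)^2 = 0.29224666 mm^2
Q = 0.29224666 * 15.1 = 4.412925 mm^3/s


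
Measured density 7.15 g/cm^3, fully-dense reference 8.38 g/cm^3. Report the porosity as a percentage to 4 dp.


Porosity = (1-7.15/8.38)*100 = 14.6778 %


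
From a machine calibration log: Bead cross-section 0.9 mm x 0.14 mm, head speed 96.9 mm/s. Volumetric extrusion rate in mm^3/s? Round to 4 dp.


Rate = 0.9 * 0.14 * 96.9 = 12.2094 mm^3/s


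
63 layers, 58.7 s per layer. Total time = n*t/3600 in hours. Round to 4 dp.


t = 63 * 58.7 / 3600 = 1.0273 hrs


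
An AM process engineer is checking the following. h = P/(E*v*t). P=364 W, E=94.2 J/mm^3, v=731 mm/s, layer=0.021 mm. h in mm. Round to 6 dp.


h = 364 / (94.2*731*0.021) = 0.251718 mm


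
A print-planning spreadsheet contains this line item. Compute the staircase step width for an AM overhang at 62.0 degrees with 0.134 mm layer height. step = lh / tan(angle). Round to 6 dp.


step = 0.134 / tan(62.0) = 0.071249 mm


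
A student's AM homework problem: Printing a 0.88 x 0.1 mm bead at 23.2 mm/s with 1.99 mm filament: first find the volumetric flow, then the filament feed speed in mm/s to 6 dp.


Q = 0.88 * 0.1 * 23.2 = 2.0416 mm^3/s
A_fil = pi*(1.99/2)^2 = 3.11025527 mm^2
v_feed = 2.0416 / 3.11025527 = 0.656409 mm/s


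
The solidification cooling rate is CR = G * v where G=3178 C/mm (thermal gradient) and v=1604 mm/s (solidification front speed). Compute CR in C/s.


CR = 3178 * 1604 = 5097512 C/s


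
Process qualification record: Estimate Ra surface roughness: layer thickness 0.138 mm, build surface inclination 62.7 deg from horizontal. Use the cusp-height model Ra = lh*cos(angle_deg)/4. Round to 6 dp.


Ra = 0.138 * cos(62.7) / 4 = 0.015823 mm


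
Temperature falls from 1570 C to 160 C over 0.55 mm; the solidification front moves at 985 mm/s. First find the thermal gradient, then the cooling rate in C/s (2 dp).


G = (1570-160)/0.55 = 2563.63636364 C/mm
CR = 2563.63636364 * 985 = 2525181.82 C/s


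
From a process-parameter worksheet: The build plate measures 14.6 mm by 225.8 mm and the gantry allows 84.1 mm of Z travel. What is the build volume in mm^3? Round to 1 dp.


V = 14.6 * 225.8 * 84.1 = 277250.8 mm^3


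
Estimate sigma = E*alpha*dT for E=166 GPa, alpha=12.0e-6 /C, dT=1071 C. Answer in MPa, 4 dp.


sigma = 166*1000 * 12.0e-6 * 1071 = 2133.432 MPa


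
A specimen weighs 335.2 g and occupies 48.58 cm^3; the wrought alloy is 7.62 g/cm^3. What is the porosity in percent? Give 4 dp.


rho_part = 335.2 / 48.58 = 6.89995883 g/cm^3
Porosity = (1 - 6.89995883/7.62)*100 = 9.4494 %


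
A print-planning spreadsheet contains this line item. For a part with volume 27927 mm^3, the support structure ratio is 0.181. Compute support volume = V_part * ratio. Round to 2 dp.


V_support = 27927 * 0.181 = 5054.79 mm^3


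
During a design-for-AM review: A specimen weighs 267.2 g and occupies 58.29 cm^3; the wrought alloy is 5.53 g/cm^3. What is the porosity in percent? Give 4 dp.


rho_part = 267.2 / 58.29 = 4.58397667 g/cm^3
Porosity = (1 - 4.58397667/5.53)*100 = 17.1071 %


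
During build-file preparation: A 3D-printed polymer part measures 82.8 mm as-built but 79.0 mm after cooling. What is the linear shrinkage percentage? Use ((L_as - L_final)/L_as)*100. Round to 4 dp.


Shrinkage = ((82.8-79.0)/82.8)*100 = 4.5894 %


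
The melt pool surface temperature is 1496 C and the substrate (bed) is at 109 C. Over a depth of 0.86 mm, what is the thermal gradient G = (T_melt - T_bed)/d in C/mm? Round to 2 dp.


G = (1496-109)/0.86 = 1612.79 C/mm


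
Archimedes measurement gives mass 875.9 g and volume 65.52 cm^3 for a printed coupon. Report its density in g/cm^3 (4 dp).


rho = 875.9 / 65.52 = 13.3684 g/cm^3


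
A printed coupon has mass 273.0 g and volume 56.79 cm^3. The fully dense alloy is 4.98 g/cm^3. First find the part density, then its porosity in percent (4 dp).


rho_part = 273.0 / 56.79 = 4.80718436 g/cm^3
Porosity = (1 - 4.80718436/4.98)*100 = 3.4702 %


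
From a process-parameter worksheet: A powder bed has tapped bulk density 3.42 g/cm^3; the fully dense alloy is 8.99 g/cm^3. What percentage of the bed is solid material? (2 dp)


Packing = (3.42/8.99)*100 = 38.04 %


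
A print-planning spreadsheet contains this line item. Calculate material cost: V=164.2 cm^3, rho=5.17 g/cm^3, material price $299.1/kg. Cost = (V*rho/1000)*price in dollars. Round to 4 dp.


Mass = 164.2*5.17/1000 = 0.848914 kg
Cost = 0.848914 * 299.1 = 253.9102 $


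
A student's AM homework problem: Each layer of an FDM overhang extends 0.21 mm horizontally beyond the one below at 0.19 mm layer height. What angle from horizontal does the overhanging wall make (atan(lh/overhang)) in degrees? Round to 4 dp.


angle = atan(0.19/0.21) = 42.1376 degrees


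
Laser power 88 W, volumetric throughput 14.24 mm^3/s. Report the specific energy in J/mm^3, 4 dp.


SE = 88 / 14.24 = 6.1798 J/mm^3


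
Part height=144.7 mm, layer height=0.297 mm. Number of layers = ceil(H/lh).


Layers = ceil(144.7/0.297) = 488


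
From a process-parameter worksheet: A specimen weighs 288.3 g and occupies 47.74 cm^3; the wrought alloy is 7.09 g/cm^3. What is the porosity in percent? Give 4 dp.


rho_part = 288.3 / 47.74 = 6.03896104 g/cm^3
Porosity = (1 - 6.03896104/7.09)*100 = 14.8242 %


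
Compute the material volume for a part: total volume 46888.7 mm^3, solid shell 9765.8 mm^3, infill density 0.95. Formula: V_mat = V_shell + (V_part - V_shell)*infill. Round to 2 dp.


V_infill = (46888.7 - 9765.8) * 0.95 = 35266.76
V_total = 9765.8 + 35266.76 = 45032.56 mm^3


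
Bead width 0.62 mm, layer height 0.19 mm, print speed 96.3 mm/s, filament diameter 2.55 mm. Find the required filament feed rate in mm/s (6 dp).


Q = 0.62 * 0.19 * 96.3 = 11.34414 mm^3/s
A_fil = pi*(2.55/2)^2 = 5.10705156 mm^2
v_feed = 11.34414 / 5.10705156 = 2.22127 mm/s


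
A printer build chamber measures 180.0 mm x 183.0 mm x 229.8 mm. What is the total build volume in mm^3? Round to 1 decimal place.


V = 180.0 * 183.0 * 229.8 = 7569612.0 mm^3


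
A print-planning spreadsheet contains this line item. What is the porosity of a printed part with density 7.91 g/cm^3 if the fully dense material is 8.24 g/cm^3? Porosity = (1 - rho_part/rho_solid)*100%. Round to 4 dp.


Porosity = (1-7.91/8.24)*100 = 4.0049 %


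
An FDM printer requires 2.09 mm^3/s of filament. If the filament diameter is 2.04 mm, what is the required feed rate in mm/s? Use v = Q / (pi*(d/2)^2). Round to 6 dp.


A = pi*(2.04/2)^2 = 3.268513
v = 2.09 / 3.268513 = 0.639435 mm/s


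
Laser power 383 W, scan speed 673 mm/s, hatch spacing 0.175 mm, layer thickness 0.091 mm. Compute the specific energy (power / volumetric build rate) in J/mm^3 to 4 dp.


Build rate = 673 * 0.175 * 0.091 = 10.717525 mm^3/s
SE = 383 / 10.717525 = 35.7359 J/mm^3


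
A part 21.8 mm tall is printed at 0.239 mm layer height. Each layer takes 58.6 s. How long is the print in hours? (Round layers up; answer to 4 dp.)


Layers = ceil(21.8/0.239) = 92
t = 92 * 58.6 / 3600 = 1.4976 hrs


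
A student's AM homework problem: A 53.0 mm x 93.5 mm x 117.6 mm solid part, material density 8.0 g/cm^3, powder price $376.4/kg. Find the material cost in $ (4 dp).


V = 53.0 * 93.5 * 117.6 = 582766.8 mm^3 = 582.7668 cm^3
Mass = 582.7668 * 8.0 / 1000 = 4.6621344 kg
Cost = 4.6621344 * 376.4 = 1754.8274 $


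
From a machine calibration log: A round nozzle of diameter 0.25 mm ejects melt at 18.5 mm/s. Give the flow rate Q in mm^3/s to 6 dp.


A = pi*(0.25/2)^2 = 0.04908739 mm^2
Q = 0.04908739 * 18.5 = 0.908117 mm^3/s


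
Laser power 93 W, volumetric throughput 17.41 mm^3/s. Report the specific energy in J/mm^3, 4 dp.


SE = 93 / 17.41 = 5.3418 J/mm^3


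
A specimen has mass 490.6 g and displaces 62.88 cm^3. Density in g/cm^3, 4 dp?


rho = 490.6 / 62.88 = 7.8022 g/cm^3


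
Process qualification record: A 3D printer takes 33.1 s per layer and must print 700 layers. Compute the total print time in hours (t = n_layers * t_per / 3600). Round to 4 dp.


t = 700 * 33.1 / 3600 = 6.4361 hrs


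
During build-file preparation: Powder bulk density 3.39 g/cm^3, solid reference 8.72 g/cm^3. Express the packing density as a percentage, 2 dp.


Packing = (3.39/8.72)*100 = 38.88 %


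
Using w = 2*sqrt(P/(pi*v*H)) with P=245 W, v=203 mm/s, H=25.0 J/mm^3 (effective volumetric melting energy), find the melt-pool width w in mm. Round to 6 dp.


w = 2*sqrt(245/(pi*203*25.0)) = 0.247925 mm


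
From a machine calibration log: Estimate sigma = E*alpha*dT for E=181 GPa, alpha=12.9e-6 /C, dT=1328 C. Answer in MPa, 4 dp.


sigma = 181*1000 * 12.9e-6 * 1328 = 3100.7472 MPa


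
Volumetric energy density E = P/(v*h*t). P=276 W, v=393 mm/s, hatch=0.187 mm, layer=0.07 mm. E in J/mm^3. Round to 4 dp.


E = 276 / (393*0.187*0.07) = 53.6509 J/mm^3


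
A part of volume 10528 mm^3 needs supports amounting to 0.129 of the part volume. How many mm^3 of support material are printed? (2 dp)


V_support = 10528 * 0.129 = 1358.11 mm^3


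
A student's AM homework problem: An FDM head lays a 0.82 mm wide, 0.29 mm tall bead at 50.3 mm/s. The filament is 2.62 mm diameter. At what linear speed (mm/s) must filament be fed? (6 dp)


Q = 0.82 * 0.29 * 50.3 = 11.96134 mm^3/s
A_fil = pi*(2.62/2)^2 = 5.39128715 mm^2
v_feed = 11.96134 / 5.39128715 = 2.218643 mm/s
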